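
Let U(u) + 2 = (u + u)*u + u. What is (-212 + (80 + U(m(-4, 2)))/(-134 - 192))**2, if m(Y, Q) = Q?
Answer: 1197160000/26569 ≈ 45059.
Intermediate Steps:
U(u) = -2 + u + 2*u**2 (U(u) = -2 + ((u + u)*u + u) = -2 + ((2*u)*u + u) = -2 + (2*u**2 + u) = -2 + (u + 2*u**2) = -2 + u + 2*u**2)
(-212 + (80 + U(m(-4, 2)))/(-134 - 192))**2 = (-212 + (80 + (-2 + 2 + 2*2**2))/(-134 - 192))**2 = (-212 + (80 + (-2 + 2 + 2*4))/(-326))**2 = (-212 + (80 + (-2 + 2 + 8))*(-1/326))**2 = (-212 + (80 + 8)*(-1/326))**2 = (-212 + 88*(-1/326))**2 = (-212 - 44/163)**2 = (-34600/163)**2 = 1197160000/26569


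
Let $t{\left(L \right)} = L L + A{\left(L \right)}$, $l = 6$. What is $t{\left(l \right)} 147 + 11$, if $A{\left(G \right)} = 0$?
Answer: $5303$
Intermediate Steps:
$t{\left(L \right)} = L^{2}$ ($t{\left(L \right)} = L L + 0 = L^{2} + 0 = L^{2}$)
$t{\left(l \right)} 147 + 11 = 6^{2} \cdot 147 + 11 = 36 \cdot 147 + 11 = 5292 + 11 = 5303$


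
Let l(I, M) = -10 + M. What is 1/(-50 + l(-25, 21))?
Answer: -1/39 ≈ -0.025641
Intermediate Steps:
1/(-50 + l(-25, 21)) = 1/(-50 + (-10 + 21)) = 1/(-50 + 11) = 1/(-39) = -1/39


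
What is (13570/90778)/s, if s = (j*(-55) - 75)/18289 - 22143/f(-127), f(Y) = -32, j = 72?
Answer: 3970907680/18375473711523 ≈ 0.00021610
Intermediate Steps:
s = 404844207/585248 (s = (72*(-55) - 75)/18289 - 22143/(-32) = (-3960 - 75)*(1/18289) - 22143*(-1/32) = -4035*1/18289 + 22143/32 = -4035/18289 + 22143/32 = 404844207/585248 ≈ 691.75)
(13570/90778)/s = (13570/90778)/(404844207/585248) = (13570*(1/90778))*(585248/404844207) = (6785/45389)*(585248/404844207) = 3970907680/18375473711523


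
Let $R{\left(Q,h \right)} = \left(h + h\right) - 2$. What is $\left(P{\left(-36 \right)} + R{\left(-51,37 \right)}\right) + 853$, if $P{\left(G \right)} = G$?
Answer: $889$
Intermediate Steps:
$R{\left(Q,h \right)} = -2 + 2 h$ ($R{\left(Q,h \right)} = 2 h - 2 = -2 + 2 h$)
$\left(P{\left(-36 \right)} + R{\left(-51,37 \right)}\right) + 853 = \left(-36 + \left(-2 + 2 \cdot 37\right)\right) + 853 = \left(-36 + \left(-2 + 74\right)\right) + 853 = \left(-36 + 72\right) + 853 = 36 + 853 = 889$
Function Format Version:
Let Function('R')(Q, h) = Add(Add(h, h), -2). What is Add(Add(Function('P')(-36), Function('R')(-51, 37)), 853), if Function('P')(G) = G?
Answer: 889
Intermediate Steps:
Function('R')(Q, h) = Add(-2, Mul(2, h)) (Function('R')(Q, h) = Add(Mul(2, h), -2) = Add(-2, Mul(2, h)))
Add(Add(Function('P')(-36), Function('R')(-51, 37)), 853) = Add(Add(-36, Add(-2, Mul(2, 37))), 853) = Add(Add(-36, Add(-2, 74)), 853) = Add(Add(-36, 72), 853) = Add(36, 853) = 889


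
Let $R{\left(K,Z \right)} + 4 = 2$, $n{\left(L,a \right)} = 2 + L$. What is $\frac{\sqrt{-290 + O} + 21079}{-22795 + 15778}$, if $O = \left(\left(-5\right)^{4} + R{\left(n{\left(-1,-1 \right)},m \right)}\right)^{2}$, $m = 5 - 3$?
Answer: $- \frac{21079}{7017} - \frac{\sqrt{387839}}{7017} \approx -3.0927$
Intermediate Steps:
$m = 2$ ($m = 5 - 3 = 2$)
$R{\left(K,Z \right)} = -2$ ($R{\left(K,Z \right)} = -4 + 2 = -2$)
$O = 388129$ ($O = \left(\left(-5\right)^{4} - 2\right)^{2} = \left(625 - 2\right)^{2} = 623^{2} = 388129$)
$\frac{\sqrt{-290 + O} + 21079}{-22795 + 15778} = \frac{\sqrt{-290 + 388129} + 21079}{-22795 + 15778} = \frac{\sqrt{387839} + 21079}{-7017} = \left(21079 + \sqrt{387839}\right) \left(- \frac{1}{7017}\right) = - \frac{21079}{7017} - \frac{\sqrt{387839}}{7017}$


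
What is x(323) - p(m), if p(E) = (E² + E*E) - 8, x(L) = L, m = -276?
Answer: -152021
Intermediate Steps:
p(E) = -8 + 2*E² (p(E) = (E² + E²) - 8 = 2*E² - 8 = -8 + 2*E²)
x(323) - p(m) = 323 - (-8 + 2*(-276)²) = 323 - (-8 + 2*76176) = 323 - (-8 + 152352) = 323 - 1*152344 = 323 - 152344 = -152021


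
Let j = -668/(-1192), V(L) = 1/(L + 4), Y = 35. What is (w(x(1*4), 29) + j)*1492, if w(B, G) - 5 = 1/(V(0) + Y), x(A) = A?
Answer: 175182434/21009 ≈ 8338.5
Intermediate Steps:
V(L) = 1/(4 + L)
w(B, G) = 709/141 (w(B, G) = 5 + 1/(1/(4 + 0) + 35) = 5 + 1/(1/4 + 35) = 5 + 1/(¼ + 35) = 5 + 1/(141/4) = 5 + 4/141 = 709/141)
j = 167/298 (j = -668*(-1/1192) = 167/298 ≈ 0.56040)
(w(x(1*4), 29) + j)*1492 = (709/141 + 167/298)*1492 = (234829/42018)*1492 = 175182434/21009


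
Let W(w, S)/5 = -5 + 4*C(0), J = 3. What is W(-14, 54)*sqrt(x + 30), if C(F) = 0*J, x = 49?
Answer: -25*sqrt(79) ≈ -222.20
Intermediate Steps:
C(F) = 0 (C(F) = 0*3 = 0)
W(w, S) = -25 (W(w, S) = 5*(-5 + 4*0) = 5*(-5 + 0) = 5*(-5) = -25)
W(-14, 54)*sqrt(x + 30) = -25*sqrt(49 + 30) = -25*sqrt(79)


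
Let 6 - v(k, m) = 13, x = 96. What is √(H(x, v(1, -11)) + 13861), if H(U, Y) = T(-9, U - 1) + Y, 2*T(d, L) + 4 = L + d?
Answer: √13895 ≈ 117.88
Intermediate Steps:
T(d, L) = -2 + L/2 + d/2 (T(d, L) = -2 + (L + d)/2 = -2 + (L/2 + d/2) = -2 + L/2 + d/2)
v(k, m) = -7 (v(k, m) = 6 - 1*13 = 6 - 13 = -7)
H(U, Y) = -7 + Y + U/2 (H(U, Y) = (-2 + (U - 1)/2 + (½)*(-9)) + Y = (-2 + (-1 + U)/2 - 9/2) + Y = (-2 + (-½ + U/2) - 9/2) + Y = (-7 + U/2) + Y = -7 + Y + U/2)
√(H(x, v(1, -11)) + 13861) = √((-7 - 7 + (½)*96) + 13861) = √((-7 - 7 + 48) + 13861) = √(34 + 13861) = √13895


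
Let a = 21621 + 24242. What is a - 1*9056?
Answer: 36807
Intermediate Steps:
a = 45863
a - 1*9056 = 45863 - 1*9056 = 45863 - 9056 = 36807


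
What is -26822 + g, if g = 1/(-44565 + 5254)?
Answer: -1054399643/39311 ≈ -26822.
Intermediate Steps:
g = -1/39311 (g = 1/(-39311) = -1/39311 ≈ -2.5438e-5)
-26822 + g = -26822 - 1/39311 = -1054399643/39311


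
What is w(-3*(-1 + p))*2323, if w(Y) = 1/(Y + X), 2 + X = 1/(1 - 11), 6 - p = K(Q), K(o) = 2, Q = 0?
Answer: -23230/111 ≈ -209.28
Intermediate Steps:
p = 4 (p = 6 - 1*2 = 6 - 2 = 4)
X = -21/10 (X = -2 + 1/(1 - 11) = -2 + 1/(-10) = -2 - ⅒ = -21/10 ≈ -2.1000)
w(Y) = 1/(-21/10 + Y) (w(Y) = 1/(Y - 21/10) = 1/(-21/10 + Y))
w(-3*(-1 + p))*2323 = (10/(-21 + 10*(-3*(-1 + 4))))*2323 = (10/(-21 + 10*(-3*3)))*2323 = (10/(-21 + 10*(-9)))*2323 = (10/(-21 - 90))*2323 = (10/(-111))*2323 = (10*(-1/111))*2323 = -10/111*2323 = -23230/111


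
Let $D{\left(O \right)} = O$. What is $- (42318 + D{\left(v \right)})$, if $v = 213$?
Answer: $-42531$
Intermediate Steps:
$- (42318 + D{\left(v \right)}) = - (42318 + 213) = \left(-1\right) 42531 = -42531$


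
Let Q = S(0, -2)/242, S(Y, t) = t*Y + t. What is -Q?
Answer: 1/121 ≈ 0.0082645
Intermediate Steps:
S(Y, t) = t + Y*t (S(Y, t) = Y*t + t = t + Y*t)
Q = -1/121 (Q = (-2*(1 + 0))/242 = (-2*1)/242 = (1/242)*(-2) = -1/121 ≈ -0.0082645)
-Q = -1*(-1/121) = 1/121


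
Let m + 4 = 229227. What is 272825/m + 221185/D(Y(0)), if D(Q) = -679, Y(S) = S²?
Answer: -50515441080/155642417 ≈ -324.56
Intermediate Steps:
m = 229223 (m = -4 + 229227 = 229223)
272825/m + 221185/D(Y(0)) = 272825/229223 + 221185/(-679) = 272825*(1/229223) + 221185*(-1/679) = 272825/229223 - 221185/679 = -50515441080/155642417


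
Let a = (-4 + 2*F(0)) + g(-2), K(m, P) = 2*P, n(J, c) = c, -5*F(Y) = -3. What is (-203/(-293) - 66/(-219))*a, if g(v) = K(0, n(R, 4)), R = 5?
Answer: 110578/21389 ≈ 5.1699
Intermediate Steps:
F(Y) = 3/5 (F(Y) = -1/5*(-3) = 3/5)
g(v) = 8 (g(v) = 2*4 = 8)
a = 26/5 (a = (-4 + 2*(3/5)) + 8 = (-4 + 6/5) + 8 = -14/5 + 8 = 26/5 ≈ 5.2000)
(-203/(-293) - 66/(-219))*a = (-203/(-293) - 66/(-219))*(26/5) = (-203*(-1/293) - 66*(-1/219))*(26/5) = (203/293 + 22/73)*(26/5) = (21265/21389)*(26/5) = 110578/21389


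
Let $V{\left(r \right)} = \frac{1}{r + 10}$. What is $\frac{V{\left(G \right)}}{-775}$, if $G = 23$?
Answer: $- \frac{1}{25575} \approx -3.9101 \cdot 10^{-5}$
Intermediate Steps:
$V{\left(r \right)} = \frac{1}{10 + r}$
$\frac{V{\left(G \right)}}{-775} = \frac{1}{\left(10 + 23\right) \left(-775\right)} = \frac{1}{33} \left(- \frac{1}{775}\right) = - \frac{1}{25575}$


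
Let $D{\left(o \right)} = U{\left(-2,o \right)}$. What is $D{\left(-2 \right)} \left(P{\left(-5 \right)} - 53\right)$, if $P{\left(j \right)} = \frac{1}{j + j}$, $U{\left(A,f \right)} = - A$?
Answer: $- \frac{531}{5} \approx -106.2$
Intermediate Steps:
$D{\left(o \right)} = 2$ ($D{\left(o \right)} = \left(-1\right) \left(-2\right) = 2$)
$P{\left(j \right)} = \frac{1}{2 j}$
$D{\left(-2 \right)} \left(P{\left(-5 \right)} - 53\right) = 2 \left(\frac{1}{2 \left(-5\right)} - 53\right) = 2 \left(\frac{1}{2} \left(- \frac{1}{5}\right) - 53\right) = 2 \left(- \frac{1}{10} - 53\right) = 2 \left(- \frac{531}{10}\right) = - \frac{531}{5}$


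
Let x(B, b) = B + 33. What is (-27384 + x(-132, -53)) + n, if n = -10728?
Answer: -38211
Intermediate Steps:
x(B, b) = 33 + B
(-27384 + x(-132, -53)) + n = (-27384 + (33 - 132)) - 10728 = (-27384 - 99) - 10728 = -27483 - 10728 = -38211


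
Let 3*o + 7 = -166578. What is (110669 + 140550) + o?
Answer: 587072/3 ≈ 1.9569e+5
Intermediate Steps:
o = -166585/3 (o = -7/3 + (⅓)*(-166578) = -7/3 - 55526 = -166585/3 ≈ -55528.)
(110669 + 140550) + o = (110669 + 140550) - 166585/3 = 251219 - 166585/3 = 587072/3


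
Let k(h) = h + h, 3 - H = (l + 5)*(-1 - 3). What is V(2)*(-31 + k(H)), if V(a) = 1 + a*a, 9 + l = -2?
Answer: -365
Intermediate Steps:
l = -11 (l = -9 - 2 = -11)
H = -21 (H = 3 - (-11 + 5)*(-1 - 3) = 3 - (-6)*(-4) = 3 - 1*24 = 3 - 24 = -21)
V(a) = 1 + a**2
k(h) = 2*h
V(2)*(-31 + k(H)) = (1 + 2**2)*(-31 + 2*(-21)) = (1 + 4)*(-31 - 42) = 5*(-73) = -365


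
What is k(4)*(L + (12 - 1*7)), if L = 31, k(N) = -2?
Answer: -72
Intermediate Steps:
k(4)*(L + (12 - 1*7)) = -2*(31 + (12 - 1*7)) = -2*(31 + (12 - 7)) = -2*(31 + 5) = -2*36 = -72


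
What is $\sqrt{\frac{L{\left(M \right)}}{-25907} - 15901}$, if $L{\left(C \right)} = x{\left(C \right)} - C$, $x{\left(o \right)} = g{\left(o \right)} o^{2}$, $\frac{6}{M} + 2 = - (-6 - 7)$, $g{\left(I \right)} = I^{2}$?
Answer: $\frac{i \sqrt{156253382654179279}}{3134747} \approx 126.1 i$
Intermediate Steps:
$M = \frac{6}{11}$ ($M = \frac{6}{-2 - \left(-6 - 7\right)} = \frac{6}{-2 - -13} = \frac{6}{-2 + 13} = \frac{6}{11} \approx 0.54545$)
$x{\left(o \right)} = o^{4}$ ($x{\left(o \right)} = o^{2} o^{2} = o^{4}$)
$L{\left(C \right)} = C^{4} - C$
$\sqrt{\frac{L{\left(M \right)}}{-25907} - 15901} = \sqrt{\frac{\left(\frac{6}{11}\right)^{4} - \frac{6}{11}}{-25907} - 15901} = \sqrt{\left(\frac{1296}{14641} - \frac{6}{11}\right) \left(- \frac{1}{25907}\right) - 15901} = \sqrt{\left(- \frac{6690}{14641}\right) \left(- \frac{1}{25907}\right) - 15901} = \sqrt{\frac{6690}{379304387} - 15901} = \sqrt{- \frac{6031319050997}{379304387}} = \frac{i \sqrt{156253382654179279}}{3134747}$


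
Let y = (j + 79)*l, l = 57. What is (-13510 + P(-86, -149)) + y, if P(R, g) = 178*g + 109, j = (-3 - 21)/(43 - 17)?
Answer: -461144/13 ≈ -35473.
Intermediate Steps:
j = -12/13 (j = -24/26 = -24*1/26 = -12/13 ≈ -0.92308)
P(R, g) = 109 + 178*g
y = 57855/13 (y = (-12/13 + 79)*57 = (1015/13)*57 = 57855/13 ≈ 4450.4)
(-13510 + P(-86, -149)) + y = (-13510 + (109 + 178*(-149))) + 57855/13 = (-13510 + (109 - 26522)) + 57855/13 = (-13510 - 26413) + 57855/13 = -39923 + 57855/13 = -461144/13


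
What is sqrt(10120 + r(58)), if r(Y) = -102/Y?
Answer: sqrt(8509441)/29 ≈ 100.59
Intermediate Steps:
sqrt(10120 + r(58)) = sqrt(10120 - 102/58) = sqrt(10120 - 102*1/58) = sqrt(10120 - 51/29) = sqrt(293429/29) = sqrt(8509441)/29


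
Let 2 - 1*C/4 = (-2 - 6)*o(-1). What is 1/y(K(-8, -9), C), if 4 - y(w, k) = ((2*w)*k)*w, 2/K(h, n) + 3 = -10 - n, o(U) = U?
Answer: 1/16 ≈ 0.062500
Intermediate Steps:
K(h, n) = 2/(-13 - n) (K(h, n) = 2/(-3 + (-10 - n)) = 2/(-13 - n))
C = -24 (C = 8 - 4*(-2 - 6)*(-1) = 8 - (-32)*(-1) = 8 - 4*8 = 8 - 32 = -24)
y(w, k) = 4 - 2*k*w**2 (y(w, k) = 4 - (2*w)*k*w = 4 - 2*k*w*w = 4 - 2*k*w**2)
1/y(K(-8, -9), C) = 1/(4 - 2*(-24)*(-2/(13 - 9))**2) = 1/(4 - 2*(-24)*(-2/4)**2) = 1/(4 - 2*(-24)*(-2*1/4)**2) = 1/(4 - 2*(-24)*(-1/2)**2) = 1/(4 - 2*(-24)*1/4) = 1/(4 + 12) = 1/16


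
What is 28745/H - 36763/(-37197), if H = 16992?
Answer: 188211629/70227936 ≈ 2.6800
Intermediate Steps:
28745/H - 36763/(-37197) = 28745/16992 - 36763/(-37197) = 28745*(1/16992) - 36763*(-1/37197) = 28745/16992 + 36763/37197 = 188211629/70227936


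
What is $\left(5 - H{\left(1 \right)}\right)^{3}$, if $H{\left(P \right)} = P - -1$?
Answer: $27$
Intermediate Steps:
$H{\left(P \right)} = 1 + P$ ($H{\left(P \right)} = P + 1 = 1 + P$)
$\left(5 - H{\left(1 \right)}\right)^{3} = \left(5 - \left(1 + 1\right)\right)^{3} = \left(5 - 2\right)^{3} = 3^{3} = 27$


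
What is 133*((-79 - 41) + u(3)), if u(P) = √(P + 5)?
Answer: -15960 + 266*√2 ≈ -15584.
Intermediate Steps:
u(P) = √(5 + P)
133*((-79 - 41) + u(3)) = 133*((-79 - 41) + √(5 + 3)) = 133*(-120 + √8) = 133*(-120 + 2*√2) = -15960 + 266*√2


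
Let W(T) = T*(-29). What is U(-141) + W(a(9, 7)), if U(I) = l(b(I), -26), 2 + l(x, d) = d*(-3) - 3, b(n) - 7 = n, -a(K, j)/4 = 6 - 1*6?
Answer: 73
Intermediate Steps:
a(K, j) = 0 (a(K, j) = -4*(6 - 1*6) = -4*(6 - 6) = -4*0 = 0)
b(n) = 7 + n
l(x, d) = -5 - 3*d (l(x, d) = -2 + (d*(-3) - 3) = -2 + (-3*d - 3) = -2 + (-3 - 3*d) = -5 - 3*d)
U(I) = 73 (U(I) = -5 - 3*(-26) = -5 + 78 = 73)
W(T) = -29*T
U(-141) + W(a(9, 7)) = 73 - 29*0 = 73 + 0 = 73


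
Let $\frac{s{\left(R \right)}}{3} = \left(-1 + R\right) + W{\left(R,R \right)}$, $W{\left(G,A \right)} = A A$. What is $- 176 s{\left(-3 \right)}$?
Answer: $-2640$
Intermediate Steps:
$W{\left(G,A \right)} = A^{2}$
$s{\left(R \right)} = -3 + 3 R + 3 R^{2}$ ($s{\left(R \right)} = 3 \left(\left(-1 + R\right) + R^{2}\right) = 3 \left(-1 + R + R^{2}\right) = -3 + 3 R + 3 R^{2}$)
$- 176 s{\left(-3 \right)} = - 176 \left(-3 + 3 \left(-3\right) + 3 \left(-3\right)^{2}\right) = - 176 \left(-3 - 9 + 3 \cdot 9\right) = - 176 \left(-3 - 9 + 27\right) = \left(-176\right) 15 = -2640$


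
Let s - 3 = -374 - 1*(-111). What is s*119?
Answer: -30940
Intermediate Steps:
s = -260 (s = 3 + (-374 - 1*(-111)) = 3 + (-374 + 111) = 3 - 263 = -260)
s*119 = -260*119 = -30940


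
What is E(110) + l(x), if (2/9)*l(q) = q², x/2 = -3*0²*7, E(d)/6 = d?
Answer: 660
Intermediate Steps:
E(d) = 6*d
x = 0 (x = 2*(-3*0²*7) = 2*(-3*0*7) = 2*(0*7) = 2*0 = 0)
l(q) = 9*q²/2
E(110) + l(x) = 6*110 + (9/2)*0² = 660 + (9/2)*0 = 660 + 0 = 660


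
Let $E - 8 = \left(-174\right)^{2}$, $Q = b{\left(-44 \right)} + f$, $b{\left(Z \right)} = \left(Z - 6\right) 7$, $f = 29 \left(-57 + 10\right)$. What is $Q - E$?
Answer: $-31997$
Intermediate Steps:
$f = -1363$ ($f = 29 \left(-47\right) = -1363$)
$b{\left(Z \right)} = -42 + 7 Z$ ($b{\left(Z \right)} = \left(-6 + Z\right) 7 = -42 + 7 Z$)
$Q = -1713$ ($Q = \left(-42 + 7 \left(-44\right)\right) - 1363 = \left(-42 - 308\right) - 1363 = -350 - 1363 = -1713$)
$E = 30284$ ($E = 8 + \left(-174\right)^{2} = 8 + 30276 = 30284$)
$Q - E = -1713 - 30284 = -31997$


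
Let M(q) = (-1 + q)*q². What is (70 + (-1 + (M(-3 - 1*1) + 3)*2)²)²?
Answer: 580569025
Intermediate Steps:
M(q) = q²*(-1 + q)
(70 + (-1 + (M(-3 - 1*1) + 3)*2)²)² = (70 + (-1 + ((-3 - 1*1)²*(-1 + (-3 - 1*1)) + 3)*2)²)² = (70 + (-1 + ((-3 - 1)²*(-1 + (-3 - 1)) + 3)*2)²)² = (70 + (-1 + ((-4)²*(-1 - 4) + 3)*2)²)² = (70 + (-1 + (16*(-5) + 3)*2)²)² = (70 + (-1 + (-80 + 3)*2)²)² = (70 + (-1 - 77*2)²)² = (70 + (-1 - 154)²)² = (70 + (-155)²)² = (70 + 24025)² = 24095² = 580569025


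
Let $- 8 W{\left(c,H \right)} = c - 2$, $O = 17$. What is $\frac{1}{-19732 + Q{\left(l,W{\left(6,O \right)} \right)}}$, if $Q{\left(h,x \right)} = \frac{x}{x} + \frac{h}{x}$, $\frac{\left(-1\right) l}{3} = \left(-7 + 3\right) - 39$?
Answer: $- \frac{1}{19989} \approx -5.0028 \cdot 10^{-5}$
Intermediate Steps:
$W{\left(c,H \right)} = \frac{1}{4} - \frac{c}{8}$ ($W{\left(c,H \right)} = - \frac{c - 2}{8} = - \frac{-2 + c}{8} = \frac{1}{4} - \frac{c}{8}$)
$l = 129$ ($l = - 3 \left(\left(-7 + 3\right) - 39\right) = - 3 \left(-4 - 39\right) = \left(-3\right) \left(-43\right) = 129$)
$Q{\left(h,x \right)} = 1 + \frac{h}{x}$
$\frac{1}{-19732 + Q{\left(l,W{\left(6,O \right)} \right)}} = \frac{1}{-19732 + \frac{129 + \left(\frac{1}{4} - \frac{3}{4}\right)}{\frac{1}{4} - \frac{3}{4}}} = \frac{1}{-19732 + \frac{129 - \frac{1}{2}}{- \frac{1}{2}}} = \frac{1}{-19732 - 257} = \frac{1}{-19989} = - \frac{1}{19989}$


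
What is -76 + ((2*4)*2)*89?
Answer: 1348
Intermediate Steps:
-76 + ((2*4)*2)*89 = -76 + (8*2)*89 = -76 + 16*89 = -76 + 1424 = 1348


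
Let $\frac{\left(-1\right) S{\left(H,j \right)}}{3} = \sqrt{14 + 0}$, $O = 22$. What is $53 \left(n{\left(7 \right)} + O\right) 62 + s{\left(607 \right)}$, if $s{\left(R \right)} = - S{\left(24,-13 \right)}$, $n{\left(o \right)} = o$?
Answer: $95294 + 3 \sqrt{14} \approx 95305.0$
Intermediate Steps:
$S{\left(H,j \right)} = - 3 \sqrt{14}$ ($S{\left(H,j \right)} = - 3 \sqrt{14 + 0} = - 3 \sqrt{14}$)
$s{\left(R \right)} = 3 \sqrt{14}$ ($s{\left(R \right)} = - \left(-3\right) \sqrt{14} = 3 \sqrt{14}$)
$53 \left(n{\left(7 \right)} + O\right) 62 + s{\left(607 \right)} = 53 \left(7 + 22\right) 62 + 3 \sqrt{14} = 53 \cdot 29 \cdot 62 + 3 \sqrt{14} = 1537 \cdot 62 + 3 \sqrt{14} = 95294 + 3 \sqrt{14}$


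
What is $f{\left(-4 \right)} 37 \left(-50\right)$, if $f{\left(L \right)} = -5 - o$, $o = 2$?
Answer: $12950$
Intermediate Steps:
$f{\left(L \right)} = -7$ ($f{\left(L \right)} = -5 - 2 = -7$)
$f{\left(-4 \right)} 37 \left(-50\right) = \left(-7\right) 37 \left(-50\right) = \left(-259\right) \left(-50\right) = 12950$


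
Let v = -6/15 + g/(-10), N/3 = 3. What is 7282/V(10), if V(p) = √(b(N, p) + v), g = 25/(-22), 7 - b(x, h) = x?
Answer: -14564*I*√27665/503 ≈ -4815.9*I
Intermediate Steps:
N = 9 (N = 3*3 = 9)
b(x, h) = 7 - x
g = -25/22 (g = 25*(-1/22) = -25/22 ≈ -1.1364)
v = -63/220 (v = -6/15 - 25/22/(-10) = -6*1/15 - 25/22*(-⅒) = -⅖ + 5/44 = -63/220 ≈ -0.28636)
V(p) = I*√27665/110 (V(p) = √((7 - 1*9) - 63/220) = √((7 - 9) - 63/220) = √(-2 - 63/220) = √(-503/220) = I*√27665/110)
7282/V(10) = 7282/((I*√27665/110)) = 7282*(-2*I*√27665/503) = -14564*I*√27665/503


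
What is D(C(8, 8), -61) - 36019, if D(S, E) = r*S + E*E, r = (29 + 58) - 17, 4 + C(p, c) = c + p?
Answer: -31458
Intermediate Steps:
C(p, c) = -4 + c + p (C(p, c) = -4 + (c + p) = -4 + c + p)
r = 70 (r = 87 - 17 = 70)
D(S, E) = E² + 70*S (D(S, E) = 70*S + E*E = 70*S + E² = E² + 70*S)
D(C(8, 8), -61) - 36019 = ((-61)² + 70*(-4 + 8 + 8)) - 36019 = (3721 + 70*12) - 36019 = (3721 + 840) - 36019 = 4561 - 36019 = -31458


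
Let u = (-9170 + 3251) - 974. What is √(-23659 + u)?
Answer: 2*I*√7638 ≈ 174.79*I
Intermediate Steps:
u = -6893 (u = -5919 - 974 = -6893)
√(-23659 + u) = √(-23659 - 6893) = √(-30552) = 2*I*√7638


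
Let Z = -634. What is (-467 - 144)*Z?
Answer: 387374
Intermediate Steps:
(-467 - 144)*Z = (-467 - 144)*(-634) = -611*(-634) = 387374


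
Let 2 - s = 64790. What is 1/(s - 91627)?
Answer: -1/156415 ≈ -6.3932e-6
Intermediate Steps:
s = -64788 (s = 2 - 1*64790 = 2 - 64790 = -64788)
1/(s - 91627) = 1/(-64788 - 91627) = 1/(-156415) = -1/156415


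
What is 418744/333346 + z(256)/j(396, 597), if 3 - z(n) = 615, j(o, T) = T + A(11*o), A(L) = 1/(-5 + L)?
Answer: 25008738845/108235279451 ≈ 0.23106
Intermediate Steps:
j(o, T) = T + 1/(-5 + 11*o)
z(n) = -612 (z(n) = 3 - 1*615 = 3 - 615 = -612)
418744/333346 + z(256)/j(396, 597) = 418744/333346 - 612/(597 + 1/(-5 + 11*396)) = 418744*(1/333346) - 612/(597 + 1/(-5 + 4356)) = 209372/166673 - 612/(597 + 1/4351) = 209372/166673 - 612/2597548/4351 = 209372/166673 - 612*4351/2597548 = 209372/166673 - 665703/649387 = 25008738845/108235279451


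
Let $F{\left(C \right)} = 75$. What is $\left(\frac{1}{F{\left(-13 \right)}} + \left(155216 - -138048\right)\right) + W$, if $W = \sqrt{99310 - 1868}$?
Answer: $\frac{21994801}{75} + \sqrt{97442} \approx 2.9358 \cdot 10^{5}$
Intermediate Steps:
$W = \sqrt{97442} \approx 312.16$
$\left(\frac{1}{F{\left(-13 \right)}} + \left(155216 - -138048\right)\right) + W = \left(\frac{1}{75} + \left(155216 - -138048\right)\right) + \sqrt{97442} = \left(\frac{1}{75} + \left(155216 + 138048\right)\right) + \sqrt{97442} = \left(\frac{1}{75} + 293264\right) + \sqrt{97442} = \frac{21994801}{75} + \sqrt{97442}$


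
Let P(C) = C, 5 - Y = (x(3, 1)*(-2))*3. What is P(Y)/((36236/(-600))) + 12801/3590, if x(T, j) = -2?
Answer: 119733759/32521810 ≈ 3.6816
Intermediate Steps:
Y = -7 (Y = 5 - (-2*(-2))*3 = 5 - 4*3 = 5 - 1*12 = 5 - 12 = -7)
P(Y)/((36236/(-600))) + 12801/3590 = -7/(36236/(-600)) + 12801/3590 = -7/(36236*(-1/600)) + 12801*(1/3590) = -7/(-9059/150) + 12801/3590 = -7*(-150/9059) + 12801/3590 = 1050/9059 + 12801/3590 = 119733759/32521810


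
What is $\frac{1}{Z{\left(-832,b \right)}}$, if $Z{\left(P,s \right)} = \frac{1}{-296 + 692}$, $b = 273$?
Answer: $396$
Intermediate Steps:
$Z{\left(P,s \right)} = \frac{1}{396}$
$\frac{1}{Z{\left(-832,b \right)}} = \frac{1}{\frac{1}{396}} = 396$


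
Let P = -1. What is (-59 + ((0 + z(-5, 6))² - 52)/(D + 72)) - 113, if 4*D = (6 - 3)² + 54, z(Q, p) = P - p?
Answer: -20128/117 ≈ -172.03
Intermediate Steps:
z(Q, p) = -1 - p
D = 63/4 (D = ((6 - 3)² + 54)/4 = (3² + 54)/4 = (9 + 54)/4 = (¼)*63 = 63/4 ≈ 15.750)
(-59 + ((0 + z(-5, 6))² - 52)/(D + 72)) - 113 = (-59 + ((0 + (-1 - 1*6))² - 52)/(63/4 + 72)) - 113 = (-59 + ((0 + (-1 - 6))² - 52)/(351/4)) - 113 = (-59 + ((0 - 7)² - 52)*(4/351)) - 113 = (-59 + ((-7)² - 52)*(4/351)) - 113 = (-59 + (49 - 52)*(4/351)) - 113 = (-59 - 3*4/351) - 113 = (-59 - 4/117) - 113 = -6907/117 - 113 = -20128/117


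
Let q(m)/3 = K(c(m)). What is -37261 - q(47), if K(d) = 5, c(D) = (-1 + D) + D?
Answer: -37276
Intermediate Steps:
c(D) = -1 + 2*D
q(m) = 15 (q(m) = 3*5 = 15)
-37261 - q(47) = -37261 - 1*15 = -37261 - 15 = -37276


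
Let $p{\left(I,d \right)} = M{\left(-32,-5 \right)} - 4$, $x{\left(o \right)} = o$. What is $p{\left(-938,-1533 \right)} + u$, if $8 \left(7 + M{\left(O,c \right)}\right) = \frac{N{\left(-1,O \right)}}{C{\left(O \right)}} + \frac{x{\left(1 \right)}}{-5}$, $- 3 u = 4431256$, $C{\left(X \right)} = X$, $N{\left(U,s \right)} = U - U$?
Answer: $- \frac{177251563}{120} \approx -1.4771 \cdot 10^{6}$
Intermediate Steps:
$N{\left(U,s \right)} = 0$
$u = - \frac{4431256}{3}$ ($u = \left(- \frac{1}{3}\right) 4431256 = - \frac{4431256}{3} \approx -1.4771 \cdot 10^{6}$)
$M{\left(O,c \right)} = - \frac{281}{40}$ ($M{\left(O,c \right)} = -7 + \frac{\frac{0}{O} + 1 \frac{1}{-5}}{8} = -7 + \frac{0 + 1 \left(- \frac{1}{5}\right)}{8} = -7 + \frac{0 - \frac{1}{5}}{8} = -7 + \frac{1}{8} \left(- \frac{1}{5}\right) = -7 - \frac{1}{40} = - \frac{281}{40}$)
$p{\left(I,d \right)} = - \frac{441}{40}$ ($p{\left(I,d \right)} = - \frac{281}{40} - 4 = - \frac{441}{40}$)
$p{\left(-938,-1533 \right)} + u = - \frac{441}{40} - \frac{4431256}{3} = - \frac{177251563}{120}$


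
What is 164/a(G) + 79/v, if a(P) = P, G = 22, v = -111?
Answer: 8233/1221 ≈ 6.7428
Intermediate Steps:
164/a(G) + 79/v = 164/22 + 79/(-111) = 164*(1/22) + 79*(-1/111) = 82/11 - 79/111 = 8233/1221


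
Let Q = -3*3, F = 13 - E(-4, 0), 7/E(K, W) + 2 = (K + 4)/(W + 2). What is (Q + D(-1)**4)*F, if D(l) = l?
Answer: -132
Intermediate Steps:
E(K, W) = 7/(-2 + (4 + K)/(2 + W)) (E(K, W) = 7/(-2 + (K + 4)/(W + 2)) = 7/(-2 + (4 + K)/(2 + W)))
F = 33/2 (F = 13 - 7*(2 + 0)/(-4 - 2*0) = 13 - 7*2/(-4 + 0) = 13 - 7*2/(-4) = 13 - 7*(-1)*2/4 = 13 - 1*(-7/2) = 13 + 7/2 = 33/2 ≈ 16.500)
Q = -9
(Q + D(-1)**4)*F = (-9 + (-1)**4)*(33/2) = (-9 + 1)*(33/2) = -8*33/2 = -132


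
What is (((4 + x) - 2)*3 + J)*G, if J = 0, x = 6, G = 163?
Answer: 3912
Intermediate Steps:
(((4 + x) - 2)*3 + J)*G = (((4 + 6) - 2)*3 + 0)*163 = ((10 - 2)*3 + 0)*163 = (8*3 + 0)*163 = (24 + 0)*163 = 24*163 = 3912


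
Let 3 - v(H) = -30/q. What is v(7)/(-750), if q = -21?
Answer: -11/5250 ≈ -0.0020952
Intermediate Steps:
v(H) = 11/7 (v(H) = 3 - (-30)/(-21) = 3 - (-30)*(-1)/21 = 3 - 1*10/7 = 3 - 10/7 = 11/7)
v(7)/(-750) = (11/7)/(-750) = (11/7)*(-1/750) = -11/5250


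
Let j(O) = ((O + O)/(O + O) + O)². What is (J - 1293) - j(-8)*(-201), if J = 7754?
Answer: 16310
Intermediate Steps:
j(O) = (1 + O)² (j(O) = ((2*O)/((2*O)) + O)² = ((2*O)*(1/(2*O)) + O)² = (1 + O)²)
(J - 1293) - j(-8)*(-201) = (7754 - 1293) - (1 - 8)²*(-201) = 6461 - (-7)²*(-201) = 6461 - 49*(-201) = 6461 - 1*(-9849) = 6461 + 9849 = 16310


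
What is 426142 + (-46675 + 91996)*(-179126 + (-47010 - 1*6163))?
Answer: -10527596837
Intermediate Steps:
426142 + (-46675 + 91996)*(-179126 + (-47010 - 1*6163)) = 426142 + 45321*(-179126 + (-47010 - 6163)) = 426142 + 45321*(-179126 - 53173) = 426142 + 45321*(-232299) = 426142 - 10528022979 = -10527596837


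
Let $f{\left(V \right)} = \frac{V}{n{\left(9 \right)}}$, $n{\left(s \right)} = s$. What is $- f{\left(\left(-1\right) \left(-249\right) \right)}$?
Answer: $- \frac{83}{3} \approx -27.667$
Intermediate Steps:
$f{\left(V \right)} = \frac{V}{9}$
$- f{\left(\left(-1\right) \left(-249\right) \right)} = - \frac{\left(-1\right) \left(-249\right)}{9} = - \frac{249}{9} = \left(-1\right) \frac{83}{3} = - \frac{83}{3}$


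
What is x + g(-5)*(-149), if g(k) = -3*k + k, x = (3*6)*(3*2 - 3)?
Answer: -1436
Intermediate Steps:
x = 54 (x = 18*(6 - 3) = 18*3 = 54)
g(k) = -2*k
x + g(-5)*(-149) = 54 - 2*(-5)*(-149) = 54 + 10*(-149) = 54 - 1490 = -1436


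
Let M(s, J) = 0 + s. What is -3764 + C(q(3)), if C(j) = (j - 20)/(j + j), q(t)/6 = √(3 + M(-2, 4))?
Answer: -22591/6 ≈ -3765.2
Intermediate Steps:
M(s, J) = s
q(t) = 6 (q(t) = 6*√(3 - 2) = 6*√1 = 6*1 = 6)
C(j) = (-20 + j)/(2*j) (C(j) = (-20 + j)/((2*j)) = (-20 + j)*(1/(2*j)) = (-20 + j)/(2*j))
-3764 + C(q(3)) = -3764 + (½)*(-20 + 6)/6 = -3764 + (½)*(⅙)*(-14) = -3764 - 7/6 = -22591/6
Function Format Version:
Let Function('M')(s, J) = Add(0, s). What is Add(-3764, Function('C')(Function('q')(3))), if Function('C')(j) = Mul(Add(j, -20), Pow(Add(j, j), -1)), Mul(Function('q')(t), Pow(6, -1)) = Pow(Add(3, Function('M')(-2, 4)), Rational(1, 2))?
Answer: Rational(-22591, 6) ≈ -3765.2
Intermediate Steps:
Function('M')(s, J) = s
Function('q')(t) = 6 (Function('q')(t) = Mul(6, Pow(Add(3, -2), Rational(1, 2))) = Mul(6, Pow(1, Rational(1, 2))) = Mul(6, 1) = 6)
Function('C')(j) = Mul(Rational(1, 2), Pow(j, -1), Add(-20, j)) (Function('C')(j) = Mul(Add(-20, j), Pow(Mul(2, j), -1)) = Mul(Add(-20, j), Mul(Rational(1, 2), Pow(j, -1))) = Mul(Rational(1, 2), Pow(j, -1), Add(-20, j)))
Add(-3764, Function('C')(Function('q')(3))) = Add(-3764, Mul(Rational(1, 2), Pow(6, -1), Add(-20, 6))) = Add(-3764, Mul(Rational(1, 2), Rational(1, 6), -14)) = Add(-3764, Rational(-7, 6)) = Rational(-22591, 6)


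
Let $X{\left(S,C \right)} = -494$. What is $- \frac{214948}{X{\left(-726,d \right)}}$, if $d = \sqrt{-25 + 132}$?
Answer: $\frac{107474}{247} \approx 435.12$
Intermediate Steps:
$d = \sqrt{107} \approx 10.344$
$- \frac{214948}{X{\left(-726,d \right)}} = - \frac{214948}{-494} = \left(-214948\right) \left(- \frac{1}{494}\right) = \frac{107474}{247}$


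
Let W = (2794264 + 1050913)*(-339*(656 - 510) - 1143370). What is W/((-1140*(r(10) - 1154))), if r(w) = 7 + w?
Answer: -1146693304232/324045 ≈ -3.5387e+6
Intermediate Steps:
W = -4586773216928 (W = 3845177*(-339*146 - 1143370) = 3845177*(-49494 - 1143370) = 3845177*(-1192864) = -4586773216928)
W/((-1140*(r(10) - 1154))) = -4586773216928*(-1/(1140*((7 + 10) - 1154))) = -4586773216928*(-1/(1140*(17 - 1154))) = -4586773216928/((-1140*(-1137))) = -4586773216928/1296180 = -4586773216928*1/1296180 = -1146693304232/324045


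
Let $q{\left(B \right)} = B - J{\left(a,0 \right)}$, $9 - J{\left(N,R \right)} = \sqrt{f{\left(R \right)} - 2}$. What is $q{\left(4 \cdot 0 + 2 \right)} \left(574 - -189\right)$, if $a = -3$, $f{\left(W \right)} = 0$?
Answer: $-5341 + 763 i \sqrt{2} \approx -5341.0 + 1079.0 i$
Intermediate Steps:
$J{\left(N,R \right)} = 9 - i \sqrt{2}$ ($J{\left(N,R \right)} = 9 - \sqrt{0 - 2} = 9 - \sqrt{-2} = 9 - i \sqrt{2}$)
$q{\left(B \right)} = -9 + B + i \sqrt{2}$ ($q{\left(B \right)} = B - \left(9 - i \sqrt{2}\right) = -9 + B + i \sqrt{2}$)
$q{\left(4 \cdot 0 + 2 \right)} \left(574 - -189\right) = \left(-9 + \left(4 \cdot 0 + 2\right) + i \sqrt{2}\right) \left(574 - -189\right) = \left(-9 + \left(0 + 2\right) + i \sqrt{2}\right) \left(574 + 189\right) = \left(-9 + 2 + i \sqrt{2}\right) 763 = \left(-7 + i \sqrt{2}\right) 763 = -5341 + 763 i \sqrt{2}$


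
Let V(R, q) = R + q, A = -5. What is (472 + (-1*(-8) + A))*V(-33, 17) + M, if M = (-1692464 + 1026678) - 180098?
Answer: -853484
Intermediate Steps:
M = -845884 (M = -665786 - 180098 = -845884)
(472 + (-1*(-8) + A))*V(-33, 17) + M = (472 + (-1*(-8) - 5))*(-33 + 17) - 845884 = (472 + (8 - 5))*(-16) - 845884 = (472 + 3)*(-16) - 845884 = 475*(-16) - 845884 = -7600 - 845884 = -853484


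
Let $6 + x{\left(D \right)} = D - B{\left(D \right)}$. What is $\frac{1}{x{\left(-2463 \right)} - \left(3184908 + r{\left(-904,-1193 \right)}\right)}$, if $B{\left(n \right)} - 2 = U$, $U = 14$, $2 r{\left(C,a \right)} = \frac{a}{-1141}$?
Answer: $- \frac{2282}{7273632019} \approx -3.1374 \cdot 10^{-7}$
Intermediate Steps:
$r{\left(C,a \right)} = - \frac{a}{2282}$ ($r{\left(C,a \right)} = \frac{a \frac{1}{-1141}}{2} = \frac{a \left(- \frac{1}{1141}\right)}{2} = \frac{\left(- \frac{1}{1141}\right) a}{2} = - \frac{a}{2282}$)
$B{\left(n \right)} = 16$ ($B{\left(n \right)} = 2 + 14 = 16$)
$x{\left(D \right)} = -22 + D$ ($x{\left(D \right)} = -6 + \left(D - 16\right) = -6 + \left(-16 + D\right) = -22 + D$)
$\frac{1}{x{\left(-2463 \right)} - \left(3184908 + r{\left(-904,-1193 \right)}\right)} = \frac{1}{\left(-22 - 2463\right) - \left(3184908 - - \frac{1193}{2282}\right)} = \frac{1}{-2485 - \frac{7267961249}{2282}} = \frac{1}{- \frac{7273632019}{2282}} = - \frac{2282}{7273632019}$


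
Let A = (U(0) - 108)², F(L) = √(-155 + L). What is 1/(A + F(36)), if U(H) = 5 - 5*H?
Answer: 10609/112551000 - I*√119/112551000 ≈ 9.426e-5 - 9.6922e-8*I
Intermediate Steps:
A = 10609 (A = ((5 - 5*0) - 108)² = ((5 + 0) - 108)² = (5 - 108)² = (-103)² = 10609)
1/(A + F(36)) = 1/(10609 + √(-155 + 36)) = 1/(10609 + √(-119)) = 1/(10609 + I*√119)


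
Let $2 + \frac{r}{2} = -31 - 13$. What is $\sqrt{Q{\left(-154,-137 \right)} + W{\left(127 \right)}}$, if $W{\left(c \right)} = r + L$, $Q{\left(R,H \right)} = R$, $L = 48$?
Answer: $3 i \sqrt{22} \approx 14.071 i$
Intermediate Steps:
$r = -92$ ($r = -4 + 2 \left(-31 - 13\right) = -4 + 2 \left(-44\right) = -4 - 88 = -92$)
$W{\left(c \right)} = -44$ ($W{\left(c \right)} = -92 + 48 = -44$)
$\sqrt{Q{\left(-154,-137 \right)} + W{\left(127 \right)}} = \sqrt{-154 - 44} = \sqrt{-198} = 3 i \sqrt{22}$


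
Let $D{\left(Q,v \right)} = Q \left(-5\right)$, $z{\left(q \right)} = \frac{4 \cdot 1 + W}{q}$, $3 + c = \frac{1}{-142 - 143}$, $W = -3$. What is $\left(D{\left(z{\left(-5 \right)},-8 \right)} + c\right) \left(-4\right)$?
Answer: $\frac{2284}{285} \approx 8.014$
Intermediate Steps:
$c = - \frac{856}{285}$ ($c = -3 + \frac{1}{-142 - 143} = -3 + \frac{1}{-285} = -3 - \frac{1}{285} = - \frac{856}{285} \approx -3.0035$)
$z{\left(q \right)} = \frac{1}{q}$ ($z{\left(q \right)} = \frac{4 \cdot 1 - 3}{q} = \frac{4 - 3}{q} = 1 \frac{1}{q} = \frac{1}{q}$)
$D{\left(Q,v \right)} = - 5 Q$
$\left(D{\left(z{\left(-5 \right)},-8 \right)} + c\right) \left(-4\right) = \left(- \frac{5}{-5} - \frac{856}{285}\right) \left(-4\right) = \left(\left(-5\right) \left(- \frac{1}{5}\right) - \frac{856}{285}\right) \left(-4\right) = \left(1 - \frac{856}{285}\right) \left(-4\right) = \left(- \frac{571}{285}\right) \left(-4\right) = \frac{2284}{285}$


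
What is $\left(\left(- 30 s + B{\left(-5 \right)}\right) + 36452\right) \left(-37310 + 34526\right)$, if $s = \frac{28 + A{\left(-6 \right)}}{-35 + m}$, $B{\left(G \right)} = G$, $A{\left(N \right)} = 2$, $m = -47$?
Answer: $- \frac{4161459168}{41} \approx -1.015 \cdot 10^{8}$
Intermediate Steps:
$s = - \frac{15}{41}$ ($s = \frac{28 + 2}{-35 - 47} = \frac{30}{-82} = 30 \left(- \frac{1}{82}\right) = - \frac{15}{41} \approx -0.36585$)
$\left(\left(- 30 s + B{\left(-5 \right)}\right) + 36452\right) \left(-37310 + 34526\right) = \left(\left(\left(-30\right) \left(- \frac{15}{41}\right) - 5\right) + 36452\right) \left(-37310 + 34526\right) = \left(\left(\frac{450}{41} - 5\right) + 36452\right) \left(-2784\right) = \left(\frac{245}{41} + 36452\right) \left(-2784\right) = \frac{1494777}{41} \left(-2784\right) = - \frac{4161459168}{41}$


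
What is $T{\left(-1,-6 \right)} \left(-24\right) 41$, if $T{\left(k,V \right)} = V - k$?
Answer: $4920$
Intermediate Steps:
$T{\left(-1,-6 \right)} \left(-24\right) 41 = \left(-6 - -1\right) \left(-24\right) 41 = \left(-6 + 1\right) \left(-24\right) 41 = \left(-5\right) \left(-24\right) 41 = 120 \cdot 41 = 4920$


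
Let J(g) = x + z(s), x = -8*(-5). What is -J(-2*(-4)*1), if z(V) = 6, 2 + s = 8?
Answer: -46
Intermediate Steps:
s = 6 (s = -2 + 8 = 6)
x = 40
J(g) = 46 (J(g) = 40 + 6 = 46)
-J(-2*(-4)*1) = -1*46 = -46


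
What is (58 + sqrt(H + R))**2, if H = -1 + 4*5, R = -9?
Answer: (58 + sqrt(10))**2 ≈ 3740.8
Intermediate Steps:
H = 19 (H = -1 + 20 = 19)
(58 + sqrt(H + R))**2 = (58 + sqrt(19 - 9))**2 = (58 + sqrt(10))**2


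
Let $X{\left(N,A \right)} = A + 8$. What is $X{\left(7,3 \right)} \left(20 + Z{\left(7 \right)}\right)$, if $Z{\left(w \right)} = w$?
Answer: $297$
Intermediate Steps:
$X{\left(N,A \right)} = 8 + A$
$X{\left(7,3 \right)} \left(20 + Z{\left(7 \right)}\right) = \left(8 + 3\right) \left(20 + 7\right) = 11 \cdot 27 = 297$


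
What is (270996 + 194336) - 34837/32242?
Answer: 15003199507/32242 ≈ 4.6533e+5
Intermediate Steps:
(270996 + 194336) - 34837/32242 = 465332 - 34837*1/32242 = 465332 - 34837/32242 = 15003199507/32242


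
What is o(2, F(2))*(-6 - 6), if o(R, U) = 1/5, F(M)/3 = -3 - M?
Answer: -12/5 ≈ -2.4000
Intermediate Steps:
F(M) = -9 - 3*M (F(M) = 3*(-3 - M) = -9 - 3*M)
o(R, U) = ⅕ (o(R, U) = 1*(⅕) = ⅕)
o(2, F(2))*(-6 - 6) = (-6 - 6)/5 = (⅕)*(-12) = -12/5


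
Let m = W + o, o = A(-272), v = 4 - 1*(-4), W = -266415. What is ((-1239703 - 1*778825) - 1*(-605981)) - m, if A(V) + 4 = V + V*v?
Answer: -1143680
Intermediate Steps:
v = 8 (v = 4 + 4 = 8)
A(V) = -4 + 9*V (A(V) = -4 + (V + V*8) = -4 + (V + 8*V) = -4 + 9*V)
o = -2452 (o = -4 + 9*(-272) = -4 - 2448 = -2452)
m = -268867 (m = -266415 - 2452 = -268867)
((-1239703 - 1*778825) - 1*(-605981)) - m = ((-1239703 - 1*778825) - 1*(-605981)) - 1*(-268867) = ((-1239703 - 778825) + 605981) + 268867 = (-2018528 + 605981) + 268867 = -1412547 + 268867 = -1143680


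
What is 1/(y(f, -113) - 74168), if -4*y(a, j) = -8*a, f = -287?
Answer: -1/74742 ≈ -1.3379e-5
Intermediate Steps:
y(a, j) = 2*a (y(a, j) = -(-2)*a = 2*a)
1/(y(f, -113) - 74168) = 1/(2*(-287) - 74168) = 1/(-574 - 74168) = 1/(-74742) = -1/74742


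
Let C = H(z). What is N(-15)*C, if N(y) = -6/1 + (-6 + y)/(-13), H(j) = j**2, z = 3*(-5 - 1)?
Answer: -18468/13 ≈ -1420.6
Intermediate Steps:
z = -18 (z = 3*(-6) = -18)
C = 324 (C = (-18)**2 = 324)
N(y) = -72/13 - y/13 (N(y) = -6*1 + (-6 + y)*(-1/13) = -6 + (6/13 - y/13) = -72/13 - y/13)
N(-15)*C = (-72/13 - 1/13*(-15))*324 = (-72/13 + 15/13)*324 = -57/13*324 = -18468/13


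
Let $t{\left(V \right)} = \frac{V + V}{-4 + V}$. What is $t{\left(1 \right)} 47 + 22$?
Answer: $- \frac{28}{3} \approx -9.3333$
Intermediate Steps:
$t{\left(V \right)} = \frac{2 V}{-4 + V}$
$t{\left(1 \right)} 47 + 22 = 2 \cdot 1 \frac{1}{-4 + 1} \cdot 47 + 22 = 2 \cdot 1 \frac{1}{-3} \cdot 47 + 22 = 2 \cdot 1 \left(- \frac{1}{3}\right) 47 + 22 = \left(- \frac{2}{3}\right) 47 + 22 = - \frac{94}{3} + 22 = - \frac{28}{3}$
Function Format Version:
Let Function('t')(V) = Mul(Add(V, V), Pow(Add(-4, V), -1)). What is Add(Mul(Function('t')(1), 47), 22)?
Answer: Rational(-28, 3) ≈ -9.3333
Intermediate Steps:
Function('t')(V) = Mul(2, V, Pow(Add(-4, V), -1)) (Function('t')(V) = Mul(Mul(2, V), Pow(Add(-4, V), -1)) = Mul(2, V, Pow(Add(-4, V), -1)))
Add(Mul(Function('t')(1), 47), 22) = Add(Mul(Mul(2, 1, Pow(Add(-4, 1), -1)), 47), 22) = Add(Mul(Mul(2, 1, Pow(-3, -1)), 47), 22) = Add(Mul(Mul(2, 1, Rational(-1, 3)), 47), 22) = Add(Mul(Rational(-2, 3), 47), 22) = Add(Rational(-94, 3), 22) = Rational(-28, 3)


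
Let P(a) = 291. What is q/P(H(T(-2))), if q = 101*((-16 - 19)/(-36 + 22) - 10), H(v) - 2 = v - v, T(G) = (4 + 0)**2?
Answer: -505/194 ≈ -2.6031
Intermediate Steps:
T(G) = 16 (T(G) = 4**2 = 16)
H(v) = 2 (H(v) = 2 + (v - v) = 2 + 0 = 2)
q = -1515/2 (q = 101*(-35/(-14) - 10) = 101*(-35*(-1/14) - 10) = 101*(5/2 - 10) = 101*(-15/2) = -1515/2 ≈ -757.50)
q/P(H(T(-2))) = -1515/2/291 = -1515/2*1/291 = -505/194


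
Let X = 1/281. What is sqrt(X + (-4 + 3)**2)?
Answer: sqrt(79242)/281 ≈ 1.0018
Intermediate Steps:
X = 1/281 ≈ 0.0035587
sqrt(X + (-4 + 3)**2) = sqrt(1/281 + (-4 + 3)**2) = sqrt(1/281 + (-1)**2) = sqrt(1/281 + 1) = sqrt(282/281) = sqrt(79242)/281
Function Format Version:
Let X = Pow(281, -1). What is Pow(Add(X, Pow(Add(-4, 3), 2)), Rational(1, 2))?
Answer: Mul(Rational(1, 281), Pow(79242, Rational(1, 2))) ≈ 1.0018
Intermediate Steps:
X = Rational(1, 281) ≈ 0.0035587
Pow(Add(X, Pow(Add(-4, 3), 2)), Rational(1, 2)) = Pow(Add(Rational(1, 281), Pow(Add(-4, 3), 2)), Rational(1, 2)) = Pow(Add(Rational(1, 281), Pow(-1, 2)), Rational(1, 2)) = Pow(Add(Rational(1, 281), 1), Rational(1, 2)) = Pow(Rational(282, 281), Rational(1, 2)) = Mul(Rational(1, 281), Pow(79242, Rational(1, 2)))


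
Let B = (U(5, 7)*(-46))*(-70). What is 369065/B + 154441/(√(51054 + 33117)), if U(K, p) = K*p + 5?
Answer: 73813/25760 + 154441*√84171/84171 ≈ 535.20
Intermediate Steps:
U(K, p) = 5 + K*p
B = 128800 (B = ((5 + 5*7)*(-46))*(-70) = ((5 + 35)*(-46))*(-70) = (40*(-46))*(-70) = -1840*(-70) = 128800)
369065/B + 154441/(√(51054 + 33117)) = 369065/128800 + 154441/(√(51054 + 33117)) = 369065*(1/128800) + 154441/(√84171) = 73813/25760 + 154441*(√84171/84171) = 73813/25760 + 154441*√84171/84171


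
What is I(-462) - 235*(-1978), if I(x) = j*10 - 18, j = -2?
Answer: 464792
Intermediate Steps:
I(x) = -38 (I(x) = -2*10 - 18 = -20 - 18 = -38)
I(-462) - 235*(-1978) = -38 - 235*(-1978) = -38 - 1*(-464830) = -38 + 464830 = 464792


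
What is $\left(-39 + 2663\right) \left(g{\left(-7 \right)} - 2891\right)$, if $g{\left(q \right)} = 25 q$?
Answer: $-8045184$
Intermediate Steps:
$\left(-39 + 2663\right) \left(g{\left(-7 \right)} - 2891\right) = \left(-39 + 2663\right) \left(25 \left(-7\right) - 2891\right) = 2624 \left(-175 - 2891\right) = 2624 \left(-3066\right) = -8045184$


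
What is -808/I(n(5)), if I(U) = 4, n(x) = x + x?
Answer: -202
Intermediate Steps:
n(x) = 2*x
-808/I(n(5)) = -808/4 = -808*¼ = -202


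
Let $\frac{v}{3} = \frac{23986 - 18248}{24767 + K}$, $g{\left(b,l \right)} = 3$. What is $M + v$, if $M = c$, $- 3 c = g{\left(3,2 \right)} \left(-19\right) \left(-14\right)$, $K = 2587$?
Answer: $- \frac{1209825}{4559} \approx -265.37$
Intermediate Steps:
$v = \frac{2869}{4559}$ ($v = 3 \frac{23986 - 18248}{24767 + 2587} = 3 \cdot \frac{5738}{27354} = 3 \cdot 5738 \cdot \frac{1}{27354} = 3 \cdot \frac{2869}{13677} = \frac{2869}{4559} \approx 0.6293$)
$c = -266$ ($c = - \frac{3 \left(-19\right) \left(-14\right)}{3} = - \frac{\left(-57\right) \left(-14\right)}{3} = \left(- \frac{1}{3}\right) 798 = -266$)
$M = -266$
$M + v = -266 + \frac{2869}{4559} = - \frac{1209825}{4559}$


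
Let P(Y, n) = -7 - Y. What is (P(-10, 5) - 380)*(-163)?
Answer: 61451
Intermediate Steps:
(P(-10, 5) - 380)*(-163) = ((-7 - 1*(-10)) - 380)*(-163) = ((-7 + 10) - 380)*(-163) = (3 - 380)*(-163) = -377*(-163) = 61451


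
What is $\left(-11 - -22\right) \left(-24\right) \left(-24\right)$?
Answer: $6336$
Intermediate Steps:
$\left(-11 - -22\right) \left(-24\right) \left(-24\right) = \left(-11 + 22\right) \left(-24\right) \left(-24\right) = 11 \left(-24\right) \left(-24\right) = \left(-264\right) \left(-24\right) = 6336$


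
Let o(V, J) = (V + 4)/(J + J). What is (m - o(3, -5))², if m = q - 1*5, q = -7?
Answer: 12769/100 ≈ 127.69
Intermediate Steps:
o(V, J) = (4 + V)/(2*J) (o(V, J) = (4 + V)/((2*J)) = (4 + V)*(1/(2*J)) = (4 + V)/(2*J))
m = -12 (m = -7 - 1*5 = -7 - 5 = -12)
(m - o(3, -5))² = (-12 - (½)*(4 + 3)/(-5))² = (-12 - (½)*(-⅕)*7)² = (-12 - (-7)/10)² = (-12 - 1*(-7/10))² = (-12 + 7/10)² = (-113/10)² = 12769/100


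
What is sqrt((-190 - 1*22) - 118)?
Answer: I*sqrt(330) ≈ 18.166*I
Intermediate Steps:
sqrt((-190 - 1*22) - 118) = sqrt((-190 - 22) - 118) = sqrt(-212 - 118) = sqrt(-330) = I*sqrt(330)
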